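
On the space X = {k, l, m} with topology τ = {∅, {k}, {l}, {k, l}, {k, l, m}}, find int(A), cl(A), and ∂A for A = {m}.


int(A) = ∅, cl(A) = {m}, ∂A = {m}.

Closed sets in (X, τ) are complements of opens:
  closed(X, τ) = {∅, {m}, {k, m}, {l, m}, {k, l, m}}.
int(A) = ⋃ {U ∈ τ : U ⊆ A}. Opens contained in A: ∅.
Taking the union of these: int(A) = ∅.
cl(A) = ⋂ {C closed : A ⊆ C}. Closed sets containing A: {m}, {k, m}, {l, m}, {k, l, m}.
Intersecting these: cl(A) = {m}.
∂A = cl(A) ∖ int(A) = {m} ∖ ∅ = {m}.


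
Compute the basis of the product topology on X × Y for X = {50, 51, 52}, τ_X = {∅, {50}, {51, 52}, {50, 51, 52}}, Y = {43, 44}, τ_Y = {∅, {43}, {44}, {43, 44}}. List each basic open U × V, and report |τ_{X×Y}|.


Basis B = {∅ × ∅, {50} × {43}, {50} × {44}, {50} × {43, 44}, {51, 52} × {43}, {51, 52} × {44}, {50, 51, 52} × {43}, {50, 51, 52} × {44}, {51, 52} × {43, 44}, {50, 51, 52} × {43, 44}}; |τ_{X×Y}| = 16.

Enumerate products U × V with U ∈ τ_X, V ∈ τ_Y (deduplicated):
  ∅ × ∅ = {} (∅)
  {50} × {43} = {(50,43)}
  {50} × {44} = {(50,44)}
  {50} × {43, 44} = {(50,43), (50,44)}
  {51, 52} × {43} = {(51,43), (52,43)}
  {51, 52} × {44} = {(51,44), (52,44)}
  {50, 51, 52} × {43} = {(50,43), (51,43), (52,43)}
  {50, 51, 52} × {44} = {(50,44), (51,44), (52,44)}
  {51, 52} × {43, 44} = {(51,43), (51,44), (52,43), (52,44)}
  {50, 51, 52} × {43, 44} = {(50,43), (50,44), (51,43), (51,44), (52,43), (52,44)}
These 10 distinct sets form the basis B.
Close under arbitrary unions to get τ_{X×Y}; counting gives |τ_{X×Y}| = 16.


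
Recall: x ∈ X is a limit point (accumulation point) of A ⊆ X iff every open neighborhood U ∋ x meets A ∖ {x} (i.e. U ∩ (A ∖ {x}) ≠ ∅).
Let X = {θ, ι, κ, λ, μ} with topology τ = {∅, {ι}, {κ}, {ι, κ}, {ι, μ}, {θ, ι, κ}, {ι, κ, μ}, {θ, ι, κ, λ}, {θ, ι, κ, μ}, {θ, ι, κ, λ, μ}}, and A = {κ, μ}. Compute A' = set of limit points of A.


A' = {θ, λ}

For each x ∈ X, list the open sets U ∈ τ with x ∈ U, then check whether U ∩ (A ∖ {x}) ≠ ∅ for every such U.
  x = θ: opens ∋ x are {θ, ι, κ}, {θ, ι, κ, λ}, {θ, ι, κ, μ}, {θ, ι, κ, λ, μ}; each meets A ∖ {θ}, so x IS a limit point.
  x = ι: open {ι} ∋ x has {ι} ∩ (A ∖ {ι}) = ∅, so x is NOT a limit point.
  x = κ: open {κ} ∋ x has {κ} ∩ (A ∖ {κ}) = ∅, so x is NOT a limit point.
  x = λ: opens ∋ x are {θ, ι, κ, λ}, {θ, ι, κ, λ, μ}; each meets A ∖ {λ}, so x IS a limit point.
  x = μ: open {ι, μ} ∋ x has {ι, μ} ∩ (A ∖ {μ}) = ∅, so x is NOT a limit point.
Collecting: A' = {θ, λ}.


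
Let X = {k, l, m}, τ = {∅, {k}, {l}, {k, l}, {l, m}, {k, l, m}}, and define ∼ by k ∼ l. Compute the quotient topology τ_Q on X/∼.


X/∼ = {[k=l], [m]}; |τ_Q| = 3.

Equivalence classes: [k=l], [m].
Quotient map π: X → X/∼ sends k ↦ [k=l], l ↦ [k=l], m ↦ [m].
For each subset V ⊆ X/∼, compute π^{-1}(V) ⊆ X and check whether π^{-1}(V) ∈ τ. V is open in τ_Q iff π^{-1}(V) ∈ τ.
  V = {}: π^{-1}(V) = ∅ ∈ τ ✓.
  V = {[k=l]}: π^{-1}(V) = {k, l} ∈ τ ✓.
  V = {[m]}: π^{-1}(V) = {m} ∉ τ ✗.
  V = {[k=l], [m]}: π^{-1}(V) = {k, l, m} ∈ τ ✓.
Open sets in the quotient: τ_Q = {{}, {[k=l]}, {[k=l], [m]}} (3 elements).


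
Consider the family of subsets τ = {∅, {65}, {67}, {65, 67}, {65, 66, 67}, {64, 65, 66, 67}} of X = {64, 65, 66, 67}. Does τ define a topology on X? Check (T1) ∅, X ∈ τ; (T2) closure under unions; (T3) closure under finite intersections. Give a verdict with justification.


τ IS a topology on X.

Axiom (T1): ∅ ∈ τ? Yes; X ∈ τ? Yes.
Axiom (T2/T3): check pairwise unions and intersections of members of τ.
All pairwise intersections and unions checked — each lies in τ. Therefore τ satisfies (T1), (T2), (T3): it IS a topology on X.


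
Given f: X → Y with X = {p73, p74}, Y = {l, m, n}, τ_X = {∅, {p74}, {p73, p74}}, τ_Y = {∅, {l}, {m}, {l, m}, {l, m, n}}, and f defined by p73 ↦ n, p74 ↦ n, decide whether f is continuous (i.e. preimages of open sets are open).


f IS continuous.

Compute f^{-1}(U) for each U ∈ τ_Y:
  U = ∅: f^{-1}(U) = ∅ ∈ τ_X ✓.
  U = {l}: f^{-1}(U) = ∅ ∈ τ_X ✓.
  U = {m}: f^{-1}(U) = ∅ ∈ τ_X ✓.
  U = {l, m}: f^{-1}(U) = ∅ ∈ τ_X ✓.
  U = {l, m, n}: f^{-1}(U) = {p73, p74} ∈ τ_X ✓.
Every preimage lies in τ_X, so f IS continuous.


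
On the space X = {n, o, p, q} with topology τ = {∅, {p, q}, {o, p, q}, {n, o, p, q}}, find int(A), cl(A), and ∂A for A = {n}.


int(A) = ∅, cl(A) = {n}, ∂A = {n}.

Closed sets in (X, τ) are complements of opens:
  closed(X, τ) = {∅, {n}, {n, o}, {n, o, p, q}}.
int(A) = ⋃ {U ∈ τ : U ⊆ A}. Opens contained in A: ∅.
Taking the union of these: int(A) = ∅.
cl(A) = ⋂ {C closed : A ⊆ C}. Closed sets containing A: {n}, {n, o}, {n, o, p, q}.
Intersecting these: cl(A) = {n}.
∂A = cl(A) ∖ int(A) = {n} ∖ ∅ = {n}.


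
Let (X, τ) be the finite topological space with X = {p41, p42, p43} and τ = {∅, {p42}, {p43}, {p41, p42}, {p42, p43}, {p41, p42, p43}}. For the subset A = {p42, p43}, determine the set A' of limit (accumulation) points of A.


A' = {p41}

For each x ∈ X, list the open sets U ∈ τ with x ∈ U, then check whether U ∩ (A ∖ {x}) ≠ ∅ for every such U.
  x = p41: opens ∋ x are {p41, p42}, {p41, p42, p43}; each meets A ∖ {p41}, so x IS a limit point.
  x = p42: open {p42} ∋ x has {p42} ∩ (A ∖ {p42}) = ∅, so x is NOT a limit point.
  x = p43: open {p43} ∋ x has {p43} ∩ (A ∖ {p43}) = ∅, so x is NOT a limit point.
Collecting: A' = {p41}.


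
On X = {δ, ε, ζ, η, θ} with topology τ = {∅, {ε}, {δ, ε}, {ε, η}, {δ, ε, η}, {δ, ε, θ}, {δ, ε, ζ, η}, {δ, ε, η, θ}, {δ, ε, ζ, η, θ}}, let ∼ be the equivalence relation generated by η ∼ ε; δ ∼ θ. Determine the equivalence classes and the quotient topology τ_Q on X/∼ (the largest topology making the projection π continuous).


X/∼ = {[δ=θ], [ε=η], [ζ]}; |τ_Q| = 4.

Equivalence classes: [δ=θ], [ε=η], [ζ].
Quotient map π: X → X/∼ sends δ ↦ [δ=θ], ε ↦ [ε=η], ζ ↦ [ζ], η ↦ [ε=η], θ ↦ [δ=θ].
For each subset V ⊆ X/∼, compute π^{-1}(V) ⊆ X and check whether π^{-1}(V) ∈ τ. V is open in τ_Q iff π^{-1}(V) ∈ τ.
  V = {}: π^{-1}(V) = ∅ ∈ τ ✓.
  V = {[δ=θ]}: π^{-1}(V) = {δ, θ} ∉ τ ✗.
  V = {[ε=η]}: π^{-1}(V) = {ε, η} ∈ τ ✓.
  V = {[δ=θ], [ε=η]}: π^{-1}(V) = {δ, ε, η, θ} ∈ τ ✓.
  V = {[ζ]}: π^{-1}(V) = {ζ} ∉ τ ✗.
  V = {[δ=θ], [ζ]}: π^{-1}(V) = {δ, ζ, θ} ∉ τ ✗.
  V = {[ε=η], [ζ]}: π^{-1}(V) = {ε, ζ, η} ∉ τ ✗.
  V = {[δ=θ], [ε=η], [ζ]}: π^{-1}(V) = {δ, ε, ζ, η, θ} ∈ τ ✓.
Open sets in the quotient: τ_Q = {{}, {[ε=η]}, {[δ=θ], [ε=η]}, {[δ=θ], [ε=η], [ζ]}} (4 elements).


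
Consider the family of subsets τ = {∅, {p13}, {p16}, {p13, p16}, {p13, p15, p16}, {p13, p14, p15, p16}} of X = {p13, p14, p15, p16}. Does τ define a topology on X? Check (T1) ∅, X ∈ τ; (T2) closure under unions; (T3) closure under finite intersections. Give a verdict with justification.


τ IS a topology on X.

Axiom (T1): ∅ ∈ τ? Yes; X ∈ τ? Yes.
Axiom (T2/T3): check pairwise unions and intersections of members of τ.
All pairwise intersections and unions checked — each lies in τ. Therefore τ satisfies (T1), (T2), (T3): it IS a topology on X.


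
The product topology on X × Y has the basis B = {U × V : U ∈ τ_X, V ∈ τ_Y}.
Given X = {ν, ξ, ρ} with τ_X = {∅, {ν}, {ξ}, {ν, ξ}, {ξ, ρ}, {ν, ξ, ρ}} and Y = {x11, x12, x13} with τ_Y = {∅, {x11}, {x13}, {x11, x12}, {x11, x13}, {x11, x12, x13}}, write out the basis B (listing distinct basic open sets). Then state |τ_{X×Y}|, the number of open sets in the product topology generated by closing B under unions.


Basis B = {∅ × ∅, {ν} × {x11}, {ν} × {x13}, {ξ} × {x11}, {ξ} × {x13}, {ν} × {x11, x12}, {ν} × {x11, x13}, {ν, ξ} × {x11}, {ν, ξ} × {x13}, {ξ} × {x11, x12}, {ξ} × {x11, x13}, {ξ, ρ} × {x11}, {ξ, ρ} × {x13}, {ν} × {x11, x12, x13}, {ν, ξ, ρ} × {x11}, {ν, ξ, ρ} × {x13}, {ξ} × {x11, x12, x13}, {ν, ξ} × {x11, x12}, {ν, ξ} × {x11, x13}, {ξ, ρ} × {x11, x12}, {ξ, ρ} × {x11, x13}, {ν, ξ} × {x11, x12, x13}, {ν, ξ, ρ} × {x11, x12}, {ν, ξ, ρ} × {x11, x13}, {ξ, ρ} × {x11, x12, x13}, {ν, ξ, ρ} × {x11, x12, x13}}; |τ_{X×Y}| = 108.

Enumerate products U × V with U ∈ τ_X, V ∈ τ_Y (deduplicated):
  ∅ × ∅ = {} (∅)
  {ν} × {x11} = {(ν,x11)}
  {ν} × {x13} = {(ν,x13)}
  {ξ} × {x11} = {(ξ,x11)}
  {ξ} × {x13} = {(ξ,x13)}
  {ν} × {x11, x12} = {(ν,x11), (ν,x12)}
  {ν} × {x11, x13} = {(ν,x11), (ν,x13)}
  {ν, ξ} × {x11} = {(ν,x11), (ξ,x11)}
  {ν, ξ} × {x13} = {(ν,x13), (ξ,x13)}
  {ξ} × {x11, x12} = {(ξ,x11), (ξ,x12)}
  {ξ} × {x11, x13} = {(ξ,x11), (ξ,x13)}
  {ξ, ρ} × {x11} = {(ξ,x11), (ρ,x11)}
  {ξ, ρ} × {x13} = {(ξ,x13), (ρ,x13)}
  {ν} × {x11, x12, x13} = {(ν,x11), (ν,x12), (ν,x13)}
  {ν, ξ, ρ} × {x11} = {(ν,x11), (ξ,x11), (ρ,x11)}
  {ν, ξ, ρ} × {x13} = {(ν,x13), (ξ,x13), (ρ,x13)}
  {ξ} × {x11, x12, x13} = {(ξ,x11), (ξ,x12), (ξ,x13)}
  {ν, ξ} × {x11, x12} = {(ν,x11), (ν,x12), (ξ,x11), (ξ,x12)}
  {ν, ξ} × {x11, x13} = {(ν,x11), (ν,x13), (ξ,x11), (ξ,x13)}
  {ξ, ρ} × {x11, x12} = {(ξ,x11), (ξ,x12), (ρ,x11), (ρ,x12)}
  {ξ, ρ} × {x11, x13} = {(ξ,x11), (ξ,x13), (ρ,x11), (ρ,x13)}
  {ν, ξ} × {x11, x12, x13} = {(ν,x11), (ν,x12), (ν,x13), (ξ,x11), (ξ,x12), (ξ,x13)}
  {ν, ξ, ρ} × {x11, x12} = {(ν,x11), (ν,x12), (ξ,x11), (ξ,x12), (ρ,x11), (ρ,x12)}
  {ν, ξ, ρ} × {x11, x13} = {(ν,x11), (ν,x13), (ξ,x11), (ξ,x13), (ρ,x11), (ρ,x13)}
  {ξ, ρ} × {x11, x12, x13} = {(ξ,x11), (ξ,x12), (ξ,x13), (ρ,x11), (ρ,x12), (ρ,x13)}
  {ν, ξ, ρ} × {x11, x12, x13} = {(ν,x11), (ν,x12), (ν,x13), (ξ,x11), (ξ,x12), (ξ,x13), (ρ,x11), (ρ,x12), (ρ,x13)}
These 26 distinct sets form the basis B.
Close under arbitrary unions to get τ_{X×Y}; counting gives |τ_{X×Y}| = 108.


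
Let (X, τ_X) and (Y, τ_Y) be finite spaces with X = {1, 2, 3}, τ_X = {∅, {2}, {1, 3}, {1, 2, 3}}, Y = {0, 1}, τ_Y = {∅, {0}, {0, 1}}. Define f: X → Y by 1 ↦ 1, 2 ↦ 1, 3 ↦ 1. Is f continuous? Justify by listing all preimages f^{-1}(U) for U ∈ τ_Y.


f IS continuous.

Compute f^{-1}(U) for each U ∈ τ_Y:
  U = ∅: f^{-1}(U) = ∅ ∈ τ_X ✓.
  U = {0}: f^{-1}(U) = ∅ ∈ τ_X ✓.
  U = {0, 1}: f^{-1}(U) = {1, 2, 3} ∈ τ_X ✓.
Every preimage lies in τ_X, so f IS continuous.


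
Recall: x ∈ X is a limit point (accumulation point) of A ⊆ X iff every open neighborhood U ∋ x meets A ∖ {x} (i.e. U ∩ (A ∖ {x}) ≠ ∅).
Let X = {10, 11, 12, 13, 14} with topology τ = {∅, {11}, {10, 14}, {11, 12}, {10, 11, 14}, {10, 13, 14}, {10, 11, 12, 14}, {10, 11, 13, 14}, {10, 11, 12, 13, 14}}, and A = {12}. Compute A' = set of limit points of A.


A' = ∅

For each x ∈ X, list the open sets U ∈ τ with x ∈ U, then check whether U ∩ (A ∖ {x}) ≠ ∅ for every such U.
  x = 10: open {10, 14} ∋ x has {10, 14} ∩ (A ∖ {10}) = ∅, so x is NOT a limit point.
  x = 11: open {11} ∋ x has {11} ∩ (A ∖ {11}) = ∅, so x is NOT a limit point.
  x = 12: open {11, 12} ∋ x has {11, 12} ∩ (A ∖ {12}) = ∅, so x is NOT a limit point.
  x = 13: open {10, 13, 14} ∋ x has {10, 13, 14} ∩ (A ∖ {13}) = ∅, so x is NOT a limit point.
  x = 14: open {10, 14} ∋ x has {10, 14} ∩ (A ∖ {14}) = ∅, so x is NOT a limit point.
Collecting: A' = ∅.


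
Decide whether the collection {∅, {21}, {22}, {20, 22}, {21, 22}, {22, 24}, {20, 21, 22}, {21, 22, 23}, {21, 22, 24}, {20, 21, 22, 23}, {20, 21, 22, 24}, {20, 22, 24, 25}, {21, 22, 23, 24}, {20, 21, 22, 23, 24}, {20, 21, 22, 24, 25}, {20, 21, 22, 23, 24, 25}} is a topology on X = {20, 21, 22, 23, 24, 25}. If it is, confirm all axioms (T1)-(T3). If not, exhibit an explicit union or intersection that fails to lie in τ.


τ is NOT a topology on X.

Axiom (T1): ∅ ∈ τ? Yes; X ∈ τ? Yes.
Axiom (T2/T3): check pairwise unions and intersections of members of τ.
Counterexample for (T2): {20, 22} ∪ {22, 24} = {20, 22, 24} ∉ τ. Therefore τ is NOT a topology.


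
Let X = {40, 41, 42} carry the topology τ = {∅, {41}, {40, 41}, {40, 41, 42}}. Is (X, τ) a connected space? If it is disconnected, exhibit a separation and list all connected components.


(X, τ) is connected.

Find clopen sets (U ∈ τ with X ∖ U ∈ τ):
  U = ∅, X ∖ U = {40, 41, 42} — both open, so U is clopen.
  U = {40, 41, 42}, X ∖ U = ∅ — both open, so U is clopen.
Only trivial clopens (∅ and X) exist, so (X, τ) is connected.
Compute connected components by grouping points that agree on all clopens:
  component: {40, 41, 42}


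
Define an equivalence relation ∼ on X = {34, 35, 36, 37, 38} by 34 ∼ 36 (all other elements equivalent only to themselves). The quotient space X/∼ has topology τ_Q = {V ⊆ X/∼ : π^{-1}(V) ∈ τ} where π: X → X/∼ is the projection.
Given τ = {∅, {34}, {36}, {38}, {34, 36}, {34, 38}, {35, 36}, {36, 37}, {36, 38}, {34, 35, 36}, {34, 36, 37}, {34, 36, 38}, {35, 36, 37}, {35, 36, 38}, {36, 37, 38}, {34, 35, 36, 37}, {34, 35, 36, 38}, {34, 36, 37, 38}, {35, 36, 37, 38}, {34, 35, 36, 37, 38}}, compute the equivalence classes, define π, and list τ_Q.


X/∼ = {[34=36], [35], [37], [38]}; |τ_Q| = 10.

Equivalence classes: [34=36], [35], [37], [38].
Quotient map π: X → X/∼ sends 34 ↦ [34=36], 35 ↦ [35], 36 ↦ [34=36], 37 ↦ [37], 38 ↦ [38].
For each subset V ⊆ X/∼, compute π^{-1}(V) ⊆ X and check whether π^{-1}(V) ∈ τ. V is open in τ_Q iff π^{-1}(V) ∈ τ.
  V = {}: π^{-1}(V) = ∅ ∈ τ ✓.
  V = {[34=36]}: π^{-1}(V) = {34, 36} ∈ τ ✓.
  V = {[35]}: π^{-1}(V) = {35} ∉ τ ✗.
  V = {[34=36], [35]}: π^{-1}(V) = {34, 35, 36} ∈ τ ✓.
  V = {[37]}: π^{-1}(V) = {37} ∉ τ ✗.
  V = {[34=36], [37]}: π^{-1}(V) = {34, 36, 37} ∈ τ ✓.
  V = {[35], [37]}: π^{-1}(V) = {35, 37} ∉ τ ✗.
  V = {[34=36], [35], [37]}: π^{-1}(V) = {34, 35, 36, 37} ∈ τ ✓.
  V = {[38]}: π^{-1}(V) = {38} ∈ τ ✓.
  V = {[34=36], [38]}: π^{-1}(V) = {34, 36, 38} ∈ τ ✓.
  V = {[35], [38]}: π^{-1}(V) = {35, 38} ∉ τ ✗.
  V = {[34=36], [35], [38]}: π^{-1}(V) = {34, 35, 36, 38} ∈ τ ✓.
  V = {[37], [38]}: π^{-1}(V) = {37, 38} ∉ τ ✗.
  V = {[34=36], [37], [38]}: π^{-1}(V) = {34, 36, 37, 38} ∈ τ ✓.
  V = {[35], [37], [38]}: π^{-1}(V) = {35, 37, 38} ∉ τ ✗.
  V = {[34=36], [35], [37], [38]}: π^{-1}(V) = {34, 35, 36, 37, 38} ∈ τ ✓.
Open sets in the quotient: τ_Q = {{}, {[34=36]}, {[34=36], [35]}, {[34=36], [37]}, {[34=36], [35], [37]}, {[38]}, {[34=36], [38]}, {[34=36], [35], [38]}, {[34=36], [37], [38]}, {[34=36], [35], [37], [38]}} (10 elements).


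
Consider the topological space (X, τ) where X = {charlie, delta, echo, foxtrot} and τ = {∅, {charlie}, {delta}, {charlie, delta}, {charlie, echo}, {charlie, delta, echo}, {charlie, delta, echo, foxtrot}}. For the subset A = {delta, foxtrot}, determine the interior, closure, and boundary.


int(A) = {delta}, cl(A) = {delta, foxtrot}, ∂A = {foxtrot}.

Closed sets in (X, τ) are complements of opens:
  closed(X, τ) = {∅, {foxtrot}, {delta, foxtrot}, {echo, foxtrot}, {charlie, echo, foxtrot}, {delta, echo, foxtrot}, {charlie, delta, echo, foxtrot}}.
int(A) = ⋃ {U ∈ τ : U ⊆ A}. Opens contained in A: ∅, {delta}.
Taking the union of these: int(A) = {delta}.
cl(A) = ⋂ {C closed : A ⊆ C}. Closed sets containing A: {delta, foxtrot}, {delta, echo, foxtrot}, {charlie, delta, echo, foxtrot}.
Intersecting these: cl(A) = {delta, foxtrot}.
∂A = cl(A) ∖ int(A) = {delta, foxtrot} ∖ {delta} = {foxtrot}.


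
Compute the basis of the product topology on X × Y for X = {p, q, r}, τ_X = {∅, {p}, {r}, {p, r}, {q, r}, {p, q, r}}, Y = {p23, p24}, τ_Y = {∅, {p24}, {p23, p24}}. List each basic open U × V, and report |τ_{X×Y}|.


Basis B = {∅ × ∅, {p} × {p24}, {r} × {p24}, {p} × {p23, p24}, {p, r} × {p24}, {q, r} × {p24}, {r} × {p23, p24}, {p, q, r} × {p24}, {p, r} × {p23, p24}, {q, r} × {p23, p24}, {p, q, r} × {p23, p24}}; |τ_{X×Y}| = 18.

Enumerate products U × V with U ∈ τ_X, V ∈ τ_Y (deduplicated):
  ∅ × ∅ = {} (∅)
  {p} × {p24} = {(p,p24)}
  {r} × {p24} = {(r,p24)}
  {p} × {p23, p24} = {(p,p23), (p,p24)}
  {p, r} × {p24} = {(p,p24), (r,p24)}
  {q, r} × {p24} = {(q,p24), (r,p24)}
  {r} × {p23, p24} = {(r,p23), (r,p24)}
  {p, q, r} × {p24} = {(p,p24), (q,p24), (r,p24)}
  {p, r} × {p23, p24} = {(p,p23), (p,p24), (r,p23), (r,p24)}
  {q, r} × {p23, p24} = {(q,p23), (q,p24), (r,p23), (r,p24)}
  {p, q, r} × {p23, p24} = {(p,p23), (p,p24), (q,p23), (q,p24), (r,p23), (r,p24)}
These 11 distinct sets form the basis B.
Close under arbitrary unions to get τ_{X×Y}; counting gives |τ_{X×Y}| = 18.


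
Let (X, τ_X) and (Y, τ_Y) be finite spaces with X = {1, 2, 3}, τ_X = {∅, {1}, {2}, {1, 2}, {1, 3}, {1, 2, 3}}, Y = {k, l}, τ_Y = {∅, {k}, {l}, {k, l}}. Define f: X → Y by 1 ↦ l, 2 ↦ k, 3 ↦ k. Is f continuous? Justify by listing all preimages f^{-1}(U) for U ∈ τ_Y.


f is NOT continuous.

Compute f^{-1}(U) for each U ∈ τ_Y:
  U = ∅: f^{-1}(U) = ∅ ∈ τ_X ✓.
  U = {k}: f^{-1}(U) = {2, 3} ∉ τ_X ✗.
  U = {l}: f^{-1}(U) = {1} ∈ τ_X ✓.
  U = {k, l}: f^{-1}(U) = {1, 2, 3} ∈ τ_X ✓.
Found U = {k} with f^{-1}(U) = {2, 3} not in τ_X. Therefore f is NOT continuous.


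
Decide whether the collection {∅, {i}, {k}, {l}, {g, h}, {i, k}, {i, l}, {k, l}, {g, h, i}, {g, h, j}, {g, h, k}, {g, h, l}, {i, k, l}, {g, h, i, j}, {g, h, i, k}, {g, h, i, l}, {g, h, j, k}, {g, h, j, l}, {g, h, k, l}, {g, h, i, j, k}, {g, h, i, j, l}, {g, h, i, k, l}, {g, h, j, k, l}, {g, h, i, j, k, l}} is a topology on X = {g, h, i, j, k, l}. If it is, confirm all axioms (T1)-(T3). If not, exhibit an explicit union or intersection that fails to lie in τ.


τ IS a topology on X.

Axiom (T1): ∅ ∈ τ? Yes; X ∈ τ? Yes.
Axiom (T2/T3): check pairwise unions and intersections of members of τ.
All pairwise intersections and unions checked — each lies in τ. Therefore τ satisfies (T1), (T2), (T3): it IS a topology on X.


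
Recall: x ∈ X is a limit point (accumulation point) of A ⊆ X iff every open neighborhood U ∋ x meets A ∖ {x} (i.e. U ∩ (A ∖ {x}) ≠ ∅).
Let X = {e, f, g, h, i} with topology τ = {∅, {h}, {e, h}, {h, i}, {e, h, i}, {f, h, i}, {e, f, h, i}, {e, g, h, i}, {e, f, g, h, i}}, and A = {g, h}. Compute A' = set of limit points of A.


A' = {e, f, g, i}

For each x ∈ X, list the open sets U ∈ τ with x ∈ U, then check whether U ∩ (A ∖ {x}) ≠ ∅ for every such U.
  x = e: opens ∋ x are {e, h}, {e, h, i}, {e, f, h, i}, {e, g, h, i}, {e, f, g, h, i}; each meets A ∖ {e}, so x IS a limit point.
  x = f: opens ∋ x are {f, h, i}, {e, f, h, i}, {e, f, g, h, i}; each meets A ∖ {f}, so x IS a limit point.
  x = g: opens ∋ x are {e, g, h, i}, {e, f, g, h, i}; each meets A ∖ {g}, so x IS a limit point.
  x = h: open {h} ∋ x has {h} ∩ (A ∖ {h}) = ∅, so x is NOT a limit point.
  x = i: opens ∋ x are {h, i}, {e, h, i}, {f, h, i}, {e, f, h, i}, {e, g, h, i}, {e, f, g, h, i}; each meets A ∖ {i}, so x IS a limit point.
Collecting: A' = {e, f, g, i}.


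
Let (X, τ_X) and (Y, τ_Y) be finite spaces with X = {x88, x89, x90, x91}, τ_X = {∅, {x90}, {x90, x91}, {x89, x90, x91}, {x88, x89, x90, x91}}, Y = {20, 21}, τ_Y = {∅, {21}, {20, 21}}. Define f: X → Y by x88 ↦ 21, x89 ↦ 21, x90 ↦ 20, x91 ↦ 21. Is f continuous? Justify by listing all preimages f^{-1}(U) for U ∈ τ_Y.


f is NOT continuous.

Compute f^{-1}(U) for each U ∈ τ_Y:
  U = ∅: f^{-1}(U) = ∅ ∈ τ_X ✓.
  U = {21}: f^{-1}(U) = {x88, x89, x91} ∉ τ_X ✗.
  U = {20, 21}: f^{-1}(U) = {x88, x89, x90, x91} ∈ τ_X ✓.
Found U = {21} with f^{-1}(U) = {x88, x89, x91} not in τ_X. Therefore f is NOT continuous.


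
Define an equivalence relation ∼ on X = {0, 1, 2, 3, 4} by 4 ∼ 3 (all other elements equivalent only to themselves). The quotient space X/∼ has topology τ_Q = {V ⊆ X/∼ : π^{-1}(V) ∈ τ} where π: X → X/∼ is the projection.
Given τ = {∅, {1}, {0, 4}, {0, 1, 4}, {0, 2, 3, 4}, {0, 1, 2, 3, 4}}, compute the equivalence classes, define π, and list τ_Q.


X/∼ = {[0], [1], [2], [3=4]}; |τ_Q| = 4.

Equivalence classes: [0], [1], [2], [3=4].
Quotient map π: X → X/∼ sends 0 ↦ [0], 1 ↦ [1], 2 ↦ [2], 3 ↦ [3=4], 4 ↦ [3=4].
For each subset V ⊆ X/∼, compute π^{-1}(V) ⊆ X and check whether π^{-1}(V) ∈ τ. V is open in τ_Q iff π^{-1}(V) ∈ τ.
  V = {}: π^{-1}(V) = ∅ ∈ τ ✓.
  V = {[0]}: π^{-1}(V) = {0} ∉ τ ✗.
  V = {[1]}: π^{-1}(V) = {1} ∈ τ ✓.
  V = {[0], [1]}: π^{-1}(V) = {0, 1} ∉ τ ✗.
  V = {[2]}: π^{-1}(V) = {2} ∉ τ ✗.
  V = {[0], [2]}: π^{-1}(V) = {0, 2} ∉ τ ✗.
  V = {[1], [2]}: π^{-1}(V) = {1, 2} ∉ τ ✗.
  V = {[0], [1], [2]}: π^{-1}(V) = {0, 1, 2} ∉ τ ✗.
  V = {[3=4]}: π^{-1}(V) = {3, 4} ∉ τ ✗.
  V = {[0], [3=4]}: π^{-1}(V) = {0, 3, 4} ∉ τ ✗.
  V = {[1], [3=4]}: π^{-1}(V) = {1, 3, 4} ∉ τ ✗.
  V = {[0], [1], [3=4]}: π^{-1}(V) = {0, 1, 3, 4} ∉ τ ✗.
  V = {[2], [3=4]}: π^{-1}(V) = {2, 3, 4} ∉ τ ✗.
  V = {[0], [2], [3=4]}: π^{-1}(V) = {0, 2, 3, 4} ∈ τ ✓.
  V = {[1], [2], [3=4]}: π^{-1}(V) = {1, 2, 3, 4} ∉ τ ✗.
  V = {[0], [1], [2], [3=4]}: π^{-1}(V) = {0, 1, 2, 3, 4} ∈ τ ✓.
Open sets in the quotient: τ_Q = {{}, {[1]}, {[0], [2], [3=4]}, {[0], [1], [2], [3=4]}} (4 elements).


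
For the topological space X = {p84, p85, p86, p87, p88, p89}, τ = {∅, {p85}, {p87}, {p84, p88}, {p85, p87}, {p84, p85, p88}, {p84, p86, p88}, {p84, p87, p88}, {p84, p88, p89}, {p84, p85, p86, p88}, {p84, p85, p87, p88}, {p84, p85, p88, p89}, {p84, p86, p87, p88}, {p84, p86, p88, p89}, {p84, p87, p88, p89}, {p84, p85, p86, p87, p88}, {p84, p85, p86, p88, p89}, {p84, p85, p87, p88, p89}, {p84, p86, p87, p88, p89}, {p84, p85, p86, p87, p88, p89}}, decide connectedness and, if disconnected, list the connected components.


(X, τ) is disconnected; components = [{p85}, {p87}, {p84, p86, p88, p89}].

Find clopen sets (U ∈ τ with X ∖ U ∈ τ):
  U = ∅, X ∖ U = {p84, p85, p86, p87, p88, p89} — both open, so U is clopen.
  U = {p85}, X ∖ U = {p84, p86, p87, p88, p89} — both open, so U is clopen.
  U = {p87}, X ∖ U = {p84, p85, p86, p88, p89} — both open, so U is clopen.
  U = {p85, p87}, X ∖ U = {p84, p86, p88, p89} — both open, so U is clopen.
  U = {p84, p86, p88, p89}, X ∖ U = {p85, p87} — both open, so U is clopen.
  U = {p84, p85, p86, p88, p89}, X ∖ U = {p87} — both open, so U is clopen.
  U = {p84, p86, p87, p88, p89}, X ∖ U = {p85} — both open, so U is clopen.
  U = {p84, p85, p86, p87, p88, p89}, X ∖ U = ∅ — both open, so U is clopen.
Nontrivial clopen(s) exist: e.g. {p85, p87}. So (X, τ) is disconnected.
Compute connected components by grouping points that agree on all clopens:
  component: {p85}
  component: {p87}
  component: {p84, p86, p88, p89}


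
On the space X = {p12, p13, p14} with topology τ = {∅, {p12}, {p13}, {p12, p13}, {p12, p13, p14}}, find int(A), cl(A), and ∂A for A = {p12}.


int(A) = {p12}, cl(A) = {p12, p14}, ∂A = {p14}.

Closed sets in (X, τ) are complements of opens:
  closed(X, τ) = {∅, {p14}, {p12, p14}, {p13, p14}, {p12, p13, p14}}.
int(A) = ⋃ {U ∈ τ : U ⊆ A}. Opens contained in A: ∅, {p12}.
Taking the union of these: int(A) = {p12}.
cl(A) = ⋂ {C closed : A ⊆ C}. Closed sets containing A: {p12, p14}, {p12, p13, p14}.
Intersecting these: cl(A) = {p12, p14}.
∂A = cl(A) ∖ int(A) = {p12, p14} ∖ {p12} = {p14}.


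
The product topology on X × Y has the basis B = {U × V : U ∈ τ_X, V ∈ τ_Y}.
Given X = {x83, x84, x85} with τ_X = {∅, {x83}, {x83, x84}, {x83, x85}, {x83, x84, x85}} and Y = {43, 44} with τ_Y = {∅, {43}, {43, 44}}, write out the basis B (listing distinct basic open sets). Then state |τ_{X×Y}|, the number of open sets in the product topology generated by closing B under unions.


Basis B = {∅ × ∅, {x83} × {43}, {x83} × {43, 44}, {x83, x84} × {43}, {x83, x85} × {43}, {x83, x84, x85} × {43}, {x83, x84} × {43, 44}, {x83, x85} × {43, 44}, {x83, x84, x85} × {43, 44}}; |τ_{X×Y}| = 14.

Enumerate products U × V with U ∈ τ_X, V ∈ τ_Y (deduplicated):
  ∅ × ∅ = {} (∅)
  {x83} × {43} = {(x83,43)}
  {x83} × {43, 44} = {(x83,43), (x83,44)}
  {x83, x84} × {43} = {(x83,43), (x84,43)}
  {x83, x85} × {43} = {(x83,43), (x85,43)}
  {x83, x84, x85} × {43} = {(x83,43), (x84,43), (x85,43)}
  {x83, x84} × {43, 44} = {(x83,43), (x83,44), (x84,43), (x84,44)}
  {x83, x85} × {43, 44} = {(x83,43), (x83,44), (x85,43), (x85,44)}
  {x83, x84, x85} × {43, 44} = {(x83,43), (x83,44), (x84,43), (x84,44), (x85,43), (x85,44)}
These 9 distinct sets form the basis B.
Close under arbitrary unions to get τ_{X×Y}; counting gives |τ_{X×Y}| = 14.


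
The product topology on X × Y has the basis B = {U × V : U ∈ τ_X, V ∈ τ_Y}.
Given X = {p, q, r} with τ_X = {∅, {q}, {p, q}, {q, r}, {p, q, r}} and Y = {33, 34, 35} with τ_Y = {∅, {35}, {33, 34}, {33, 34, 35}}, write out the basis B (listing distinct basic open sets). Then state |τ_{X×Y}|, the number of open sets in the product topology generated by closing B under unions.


Basis B = {∅ × ∅, {q} × {35}, {p, q} × {35}, {q} × {33, 34}, {q, r} × {35}, {p, q, r} × {35}, {q} × {33, 34, 35}, {p, q} × {33, 34}, {q, r} × {33, 34}, {p, q} × {33, 34, 35}, {p, q, r} × {33, 34}, {q, r} × {33, 34, 35}, {p, q, r} × {33, 34, 35}}; |τ_{X×Y}| = 25.

Enumerate products U × V with U ∈ τ_X, V ∈ τ_Y (deduplicated):
  ∅ × ∅ = {} (∅)
  {q} × {35} = {(q,35)}
  {p, q} × {35} = {(p,35), (q,35)}
  {q} × {33, 34} = {(q,33), (q,34)}
  {q, r} × {35} = {(q,35), (r,35)}
  {p, q, r} × {35} = {(p,35), (q,35), (r,35)}
  {q} × {33, 34, 35} = {(q,33), (q,34), (q,35)}
  {p, q} × {33, 34} = {(p,33), (p,34), (q,33), (q,34)}
  {q, r} × {33, 34} = {(q,33), (q,34), (r,33), (r,34)}
  {p, q} × {33, 34, 35} = {(p,33), (p,34), (p,35), (q,33), (q,34), (q,35)}
  {p, q, r} × {33, 34} = {(p,33), (p,34), (q,33), (q,34), (r,33), (r,34)}
  {q, r} × {33, 34, 35} = {(q,33), (q,34), (q,35), (r,33), (r,34), (r,35)}
  {p, q, r} × {33, 34, 35} = {(p,33), (p,34), (p,35), (q,33), (q,34), (q,35), (r,33), (r,34), (r,35)}
These 13 distinct sets form the basis B.
Close under arbitrary unions to get τ_{X×Y}; counting gives |τ_{X×Y}| = 25.


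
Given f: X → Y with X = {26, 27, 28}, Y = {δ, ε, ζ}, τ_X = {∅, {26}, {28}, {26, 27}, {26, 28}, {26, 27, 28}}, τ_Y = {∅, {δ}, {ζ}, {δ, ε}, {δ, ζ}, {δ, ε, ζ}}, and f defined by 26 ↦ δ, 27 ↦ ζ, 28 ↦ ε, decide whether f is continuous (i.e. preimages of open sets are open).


f is NOT continuous.

Compute f^{-1}(U) for each U ∈ τ_Y:
  U = ∅: f^{-1}(U) = ∅ ∈ τ_X ✓.
  U = {δ}: f^{-1}(U) = {26} ∈ τ_X ✓.
  U = {ζ}: f^{-1}(U) = {27} ∉ τ_X ✗.
  U = {δ, ε}: f^{-1}(U) = {26, 28} ∈ τ_X ✓.
  U = {δ, ζ}: f^{-1}(U) = {26, 27} ∈ τ_X ✓.
  U = {δ, ε, ζ}: f^{-1}(U) = {26, 27, 28} ∈ τ_X ✓.
Found U = {ζ} with f^{-1}(U) = {27} not in τ_X. Therefore f is NOT continuous.


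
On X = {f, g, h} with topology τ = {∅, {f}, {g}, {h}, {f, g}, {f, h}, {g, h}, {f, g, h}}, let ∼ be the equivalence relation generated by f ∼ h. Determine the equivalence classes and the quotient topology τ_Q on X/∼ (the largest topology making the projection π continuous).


X/∼ = {[f=h], [g]}; |τ_Q| = 4.

Equivalence classes: [f=h], [g].
Quotient map π: X → X/∼ sends f ↦ [f=h], g ↦ [g], h ↦ [f=h].
For each subset V ⊆ X/∼, compute π^{-1}(V) ⊆ X and check whether π^{-1}(V) ∈ τ. V is open in τ_Q iff π^{-1}(V) ∈ τ.
  V = {}: π^{-1}(V) = ∅ ∈ τ ✓.
  V = {[f=h]}: π^{-1}(V) = {f, h} ∈ τ ✓.
  V = {[g]}: π^{-1}(V) = {g} ∈ τ ✓.
  V = {[f=h], [g]}: π^{-1}(V) = {f, g, h} ∈ τ ✓.
Open sets in the quotient: τ_Q = {{}, {[f=h]}, {[g]}, {[f=h], [g]}} (4 elements).


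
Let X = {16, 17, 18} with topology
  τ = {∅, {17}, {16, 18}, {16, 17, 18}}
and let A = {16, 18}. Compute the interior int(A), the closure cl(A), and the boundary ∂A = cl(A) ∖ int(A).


int(A) = {16, 18}, cl(A) = {16, 18}, ∂A = ∅.

Closed sets in (X, τ) are complements of opens:
  closed(X, τ) = {∅, {17}, {16, 18}, {16, 17, 18}}.
int(A) = ⋃ {U ∈ τ : U ⊆ A}. Opens contained in A: ∅, {16, 18}.
Taking the union of these: int(A) = {16, 18}.
cl(A) = ⋂ {C closed : A ⊆ C}. Closed sets containing A: {16, 18}, {16, 17, 18}.
Intersecting these: cl(A) = {16, 18}.
∂A = cl(A) ∖ int(A) = {16, 18} ∖ {16, 18} = ∅.


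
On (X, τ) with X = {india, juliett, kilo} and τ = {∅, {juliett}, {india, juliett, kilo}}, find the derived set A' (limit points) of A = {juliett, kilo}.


A' = {india, kilo}

For each x ∈ X, list the open sets U ∈ τ with x ∈ U, then check whether U ∩ (A ∖ {x}) ≠ ∅ for every such U.
  x = india: opens ∋ x are {india, juliett, kilo}; each meets A ∖ {india}, so x IS a limit point.
  x = juliett: open {juliett} ∋ x has {juliett} ∩ (A ∖ {juliett}) = ∅, so x is NOT a limit point.
  x = kilo: opens ∋ x are {india, juliett, kilo}; each meets A ∖ {kilo}, so x IS a limit point.
Collecting: A' = {india, kilo}.


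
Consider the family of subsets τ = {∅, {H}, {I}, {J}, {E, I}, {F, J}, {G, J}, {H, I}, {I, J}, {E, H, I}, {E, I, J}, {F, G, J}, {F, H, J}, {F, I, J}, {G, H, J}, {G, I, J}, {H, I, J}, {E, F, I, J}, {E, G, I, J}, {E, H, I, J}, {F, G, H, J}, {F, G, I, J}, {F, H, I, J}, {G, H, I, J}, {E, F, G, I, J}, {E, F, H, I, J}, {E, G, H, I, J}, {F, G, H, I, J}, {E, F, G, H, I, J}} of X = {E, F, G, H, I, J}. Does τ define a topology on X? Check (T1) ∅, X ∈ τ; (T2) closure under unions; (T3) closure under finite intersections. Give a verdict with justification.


τ is NOT a topology on X.

Axiom (T1): ∅ ∈ τ? Yes; X ∈ τ? Yes.
Axiom (T2/T3): check pairwise unions and intersections of members of τ.
Counterexample for (T2): {H} ∪ {J} = {H, J} ∉ τ. Therefore τ is NOT a topology.


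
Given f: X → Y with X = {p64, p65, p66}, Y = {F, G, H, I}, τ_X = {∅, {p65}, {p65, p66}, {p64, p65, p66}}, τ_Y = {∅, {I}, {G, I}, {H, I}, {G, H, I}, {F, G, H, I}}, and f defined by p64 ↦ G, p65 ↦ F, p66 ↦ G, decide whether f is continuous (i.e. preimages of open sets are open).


f is NOT continuous.

Compute f^{-1}(U) for each U ∈ τ_Y:
  U = ∅: f^{-1}(U) = ∅ ∈ τ_X ✓.
  U = {I}: f^{-1}(U) = ∅ ∈ τ_X ✓.
  U = {G, I}: f^{-1}(U) = {p64, p66} ∉ τ_X ✗.
  U = {H, I}: f^{-1}(U) = ∅ ∈ τ_X ✓.
  U = {G, H, I}: f^{-1}(U) = {p64, p66} ∉ τ_X ✗.
  U = {F, G, H, I}: f^{-1}(U) = {p64, p65, p66} ∈ τ_X ✓.
Found U = {G, I} with f^{-1}(U) = {p64, p66} not in τ_X. Therefore f is NOT continuous.


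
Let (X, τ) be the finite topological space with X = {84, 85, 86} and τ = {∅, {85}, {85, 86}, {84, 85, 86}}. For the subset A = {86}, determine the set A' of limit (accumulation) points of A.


A' = {84}

For each x ∈ X, list the open sets U ∈ τ with x ∈ U, then check whether U ∩ (A ∖ {x}) ≠ ∅ for every such U.
  x = 84: opens ∋ x are {84, 85, 86}; each meets A ∖ {84}, so x IS a limit point.
  x = 85: open {85} ∋ x has {85} ∩ (A ∖ {85}) = ∅, so x is NOT a limit point.
  x = 86: open {85, 86} ∋ x has {85, 86} ∩ (A ∖ {86}) = ∅, so x is NOT a limit point.
Collecting: A' = {84}.


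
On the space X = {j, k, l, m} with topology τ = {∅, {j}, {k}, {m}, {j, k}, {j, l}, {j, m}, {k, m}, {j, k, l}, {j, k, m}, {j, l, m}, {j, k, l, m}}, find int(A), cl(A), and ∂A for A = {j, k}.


int(A) = {j, k}, cl(A) = {j, k, l}, ∂A = {l}.

Closed sets in (X, τ) are complements of opens:
  closed(X, τ) = {∅, {k}, {l}, {m}, {j, l}, {k, l}, {k, m}, {l, m}, {j, k, l}, {j, l, m}, {k, l, m}, {j, k, l, m}}.
int(A) = ⋃ {U ∈ τ : U ⊆ A}. Opens contained in A: ∅, {j}, {k}, {j, k}.
Taking the union of these: int(A) = {j, k}.
cl(A) = ⋂ {C closed : A ⊆ C}. Closed sets containing A: {j, k, l}, {j, k, l, m}.
Intersecting these: cl(A) = {j, k, l}.
∂A = cl(A) ∖ int(A) = {j, k, l} ∖ {j, k} = {l}.


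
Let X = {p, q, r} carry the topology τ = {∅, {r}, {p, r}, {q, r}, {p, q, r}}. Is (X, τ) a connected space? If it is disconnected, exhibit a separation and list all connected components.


(X, τ) is connected.

Find clopen sets (U ∈ τ with X ∖ U ∈ τ):
  U = ∅, X ∖ U = {p, q, r} — both open, so U is clopen.
  U = {p, q, r}, X ∖ U = ∅ — both open, so U is clopen.
Only trivial clopens (∅ and X) exist, so (X, τ) is connected.
Compute connected components by grouping points that agree on all clopens:
  component: {p, q, r}


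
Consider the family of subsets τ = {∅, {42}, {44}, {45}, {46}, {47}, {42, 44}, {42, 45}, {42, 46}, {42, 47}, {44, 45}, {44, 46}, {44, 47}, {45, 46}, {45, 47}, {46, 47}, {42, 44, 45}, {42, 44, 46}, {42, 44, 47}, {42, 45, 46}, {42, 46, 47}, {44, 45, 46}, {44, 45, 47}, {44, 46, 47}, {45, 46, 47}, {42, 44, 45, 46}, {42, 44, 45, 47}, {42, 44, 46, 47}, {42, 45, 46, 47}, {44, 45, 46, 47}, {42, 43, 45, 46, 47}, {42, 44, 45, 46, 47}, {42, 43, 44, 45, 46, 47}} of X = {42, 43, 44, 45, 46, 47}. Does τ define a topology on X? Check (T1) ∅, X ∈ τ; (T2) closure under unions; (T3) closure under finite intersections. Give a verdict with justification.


τ is NOT a topology on X.

Axiom (T1): ∅ ∈ τ? Yes; X ∈ τ? Yes.
Axiom (T2/T3): check pairwise unions and intersections of members of τ.
Counterexample for (T2): {42} ∪ {45, 47} = {42, 45, 47} ∉ τ. Therefore τ is NOT a topology.


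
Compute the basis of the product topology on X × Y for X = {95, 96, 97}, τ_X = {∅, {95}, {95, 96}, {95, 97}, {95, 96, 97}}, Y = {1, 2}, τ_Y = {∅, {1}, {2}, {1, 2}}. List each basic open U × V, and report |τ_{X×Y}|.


Basis B = {∅ × ∅, {95} × {1}, {95} × {2}, {95} × {1, 2}, {95, 96} × {1}, {95, 97} × {1}, {95, 96} × {2}, {95, 97} × {2}, {95, 96, 97} × {1}, {95, 96, 97} × {2}, {95, 96} × {1, 2}, {95, 97} × {1, 2}, {95, 96, 97} × {1, 2}}; |τ_{X×Y}| = 25.

Enumerate products U × V with U ∈ τ_X, V ∈ τ_Y (deduplicated):
  ∅ × ∅ = {} (∅)
  {95} × {1} = {(95,1)}
  {95} × {2} = {(95,2)}
  {95} × {1, 2} = {(95,1), (95,2)}
  {95, 96} × {1} = {(95,1), (96,1)}
  {95, 97} × {1} = {(95,1), (97,1)}
  {95, 96} × {2} = {(95,2), (96,2)}
  {95, 97} × {2} = {(95,2), (97,2)}
  {95, 96, 97} × {1} = {(95,1), (96,1), (97,1)}
  {95, 96, 97} × {2} = {(95,2), (96,2), (97,2)}
  {95, 96} × {1, 2} = {(95,1), (95,2), (96,1), (96,2)}
  {95, 97} × {1, 2} = {(95,1), (95,2), (97,1), (97,2)}
  {95, 96, 97} × {1, 2} = {(95,1), (95,2), (96,1), (96,2), (97,1), (97,2)}
These 13 distinct sets form the basis B.
Close under arbitrary unions to get τ_{X×Y}; counting gives |τ_{X×Y}| = 25.


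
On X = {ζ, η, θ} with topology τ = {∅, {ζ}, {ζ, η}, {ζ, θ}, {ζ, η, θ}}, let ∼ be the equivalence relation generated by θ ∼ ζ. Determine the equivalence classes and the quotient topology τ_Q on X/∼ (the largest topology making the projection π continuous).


X/∼ = {[ζ=θ], [η]}; |τ_Q| = 3.

Equivalence classes: [ζ=θ], [η].
Quotient map π: X → X/∼ sends ζ ↦ [ζ=θ], η ↦ [η], θ ↦ [ζ=θ].
For each subset V ⊆ X/∼, compute π^{-1}(V) ⊆ X and check whether π^{-1}(V) ∈ τ. V is open in τ_Q iff π^{-1}(V) ∈ τ.
  V = {}: π^{-1}(V) = ∅ ∈ τ ✓.
  V = {[ζ=θ]}: π^{-1}(V) = {ζ, θ} ∈ τ ✓.
  V = {[η]}: π^{-1}(V) = {η} ∉ τ ✗.
  V = {[ζ=θ], [η]}: π^{-1}(V) = {ζ, η, θ} ∈ τ ✓.
Open sets in the quotient: τ_Q = {{}, {[ζ=θ]}, {[ζ=θ], [η]}} (3 elements).


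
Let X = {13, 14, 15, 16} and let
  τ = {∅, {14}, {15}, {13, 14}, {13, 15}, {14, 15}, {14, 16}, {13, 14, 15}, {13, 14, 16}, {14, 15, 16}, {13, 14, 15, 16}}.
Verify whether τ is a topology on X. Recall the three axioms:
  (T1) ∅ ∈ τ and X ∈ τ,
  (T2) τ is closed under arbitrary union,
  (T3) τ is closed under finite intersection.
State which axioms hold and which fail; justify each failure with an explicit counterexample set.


τ is NOT a topology on X.

Axiom (T1): ∅ ∈ τ? Yes; X ∈ τ? Yes.
Axiom (T2/T3): check pairwise unions and intersections of members of τ.
Counterexample for (T3): {13, 14} ∩ {13, 15} = {13} ∉ τ. Therefore τ is NOT a topology.


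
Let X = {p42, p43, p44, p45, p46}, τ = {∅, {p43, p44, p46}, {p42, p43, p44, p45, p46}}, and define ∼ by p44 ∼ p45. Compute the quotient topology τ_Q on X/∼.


X/∼ = {[p42], [p43], [p44=p45], [p46]}; |τ_Q| = 2.

Equivalence classes: [p42], [p43], [p44=p45], [p46].
Quotient map π: X → X/∼ sends p42 ↦ [p42], p43 ↦ [p43], p44 ↦ [p44=p45], p45 ↦ [p44=p45], p46 ↦ [p46].
For each subset V ⊆ X/∼, compute π^{-1}(V) ⊆ X and check whether π^{-1}(V) ∈ τ. V is open in τ_Q iff π^{-1}(V) ∈ τ.
  V = {}: π^{-1}(V) = ∅ ∈ τ ✓.
  V = {[p42]}: π^{-1}(V) = {p42} ∉ τ ✗.
  V = {[p43]}: π^{-1}(V) = {p43} ∉ τ ✗.
  V = {[p42], [p43]}: π^{-1}(V) = {p42, p43} ∉ τ ✗.
  V = {[p44=p45]}: π^{-1}(V) = {p44, p45} ∉ τ ✗.
  V = {[p42], [p44=p45]}: π^{-1}(V) = {p42, p44, p45} ∉ τ ✗.
  V = {[p43], [p44=p45]}: π^{-1}(V) = {p43, p44, p45} ∉ τ ✗.
  V = {[p42], [p43], [p44=p45]}: π^{-1}(V) = {p42, p43, p44, p45} ∉ τ ✗.
  V = {[p46]}: π^{-1}(V) = {p46} ∉ τ ✗.
  V = {[p42], [p46]}: π^{-1}(V) = {p42, p46} ∉ τ ✗.
  V = {[p43], [p46]}: π^{-1}(V) = {p43, p46} ∉ τ ✗.
  V = {[p42], [p43], [p46]}: π^{-1}(V) = {p42, p43, p46} ∉ τ ✗.
  V = {[p44=p45], [p46]}: π^{-1}(V) = {p44, p45, p46} ∉ τ ✗.
  V = {[p42], [p44=p45], [p46]}: π^{-1}(V) = {p42, p44, p45, p46} ∉ τ ✗.
  V = {[p43], [p44=p45], [p46]}: π^{-1}(V) = {p43, p44, p45, p46} ∉ τ ✗.
  V = {[p42], [p43], [p44=p45], [p46]}: π^{-1}(V) = {p42, p43, p44, p45, p46} ∈ τ ✓.
Open sets in the quotient: τ_Q = {{}, {[p42], [p43], [p44=p45], [p46]}} (2 elements).


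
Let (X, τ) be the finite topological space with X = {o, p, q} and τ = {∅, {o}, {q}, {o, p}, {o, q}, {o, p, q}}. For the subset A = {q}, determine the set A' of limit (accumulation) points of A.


A' = ∅

For each x ∈ X, list the open sets U ∈ τ with x ∈ U, then check whether U ∩ (A ∖ {x}) ≠ ∅ for every such U.
  x = o: open {o} ∋ x has {o} ∩ (A ∖ {o}) = ∅, so x is NOT a limit point.
  x = p: open {o, p} ∋ x has {o, p} ∩ (A ∖ {p}) = ∅, so x is NOT a limit point.
  x = q: open {q} ∋ x has {q} ∩ (A ∖ {q}) = ∅, so x is NOT a limit point.
Collecting: A' = ∅.


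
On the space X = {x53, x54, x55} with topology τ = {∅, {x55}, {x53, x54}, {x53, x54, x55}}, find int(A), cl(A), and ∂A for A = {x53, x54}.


int(A) = {x53, x54}, cl(A) = {x53, x54}, ∂A = ∅.

Closed sets in (X, τ) are complements of opens:
  closed(X, τ) = {∅, {x55}, {x53, x54}, {x53, x54, x55}}.
int(A) = ⋃ {U ∈ τ : U ⊆ A}. Opens contained in A: ∅, {x53, x54}.
Taking the union of these: int(A) = {x53, x54}.
cl(A) = ⋂ {C closed : A ⊆ C}. Closed sets containing A: {x53, x54}, {x53, x54, x55}.
Intersecting these: cl(A) = {x53, x54}.
∂A = cl(A) ∖ int(A) = {x53, x54} ∖ {x53, x54} = ∅.


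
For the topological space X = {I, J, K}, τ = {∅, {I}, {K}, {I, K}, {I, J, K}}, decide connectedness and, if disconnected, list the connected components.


(X, τ) is connected.

Find clopen sets (U ∈ τ with X ∖ U ∈ τ):
  U = ∅, X ∖ U = {I, J, K} — both open, so U is clopen.
  U = {I, J, K}, X ∖ U = ∅ — both open, so U is clopen.
Only trivial clopens (∅ and X) exist, so (X, τ) is connected.
Compute connected components by grouping points that agree on all clopens:
  component: {I, J, K}


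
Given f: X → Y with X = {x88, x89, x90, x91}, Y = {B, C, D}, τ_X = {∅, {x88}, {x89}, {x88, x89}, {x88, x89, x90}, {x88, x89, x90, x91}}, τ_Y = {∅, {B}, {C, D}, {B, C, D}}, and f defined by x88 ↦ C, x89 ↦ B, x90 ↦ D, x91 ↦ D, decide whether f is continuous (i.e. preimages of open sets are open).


f is NOT continuous.

Compute f^{-1}(U) for each U ∈ τ_Y:
  U = ∅: f^{-1}(U) = ∅ ∈ τ_X ✓.
  U = {B}: f^{-1}(U) = {x89} ∈ τ_X ✓.
  U = {C, D}: f^{-1}(U) = {x88, x90, x91} ∉ τ_X ✗.
  U = {B, C, D}: f^{-1}(U) = {x88, x89, x90, x91} ∈ τ_X ✓.
Found U = {C, D} with f^{-1}(U) = {x88, x90, x91} not in τ_X. Therefore f is NOT continuous.
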